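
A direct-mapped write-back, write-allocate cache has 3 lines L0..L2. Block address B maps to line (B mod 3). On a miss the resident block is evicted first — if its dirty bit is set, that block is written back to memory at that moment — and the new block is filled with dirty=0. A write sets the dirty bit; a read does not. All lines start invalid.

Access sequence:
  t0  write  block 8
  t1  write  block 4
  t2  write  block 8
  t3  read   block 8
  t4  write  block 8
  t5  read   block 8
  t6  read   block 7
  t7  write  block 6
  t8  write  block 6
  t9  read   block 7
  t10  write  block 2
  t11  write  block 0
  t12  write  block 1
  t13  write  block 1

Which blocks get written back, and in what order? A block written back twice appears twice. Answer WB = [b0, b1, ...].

0: W B8 -> L2 miss  d=D]
1: W B4 -> L1 miss  d=D]
2: W B8 -> L2 hit  d=D]
3: R B8 -> L2 hit  d=D]
4: W B8 -> L2 hit  d=D]
5: R B8 -> L2 hit  d=D]
6: R B7 -> L1 miss wb->B4  d=-]
7: W B6 -> L0 miss  d=D]
8: W B6 -> L0 hit  d=D]
9: R B7 -> L1 hit  d=-]
10: W B2 -> L2 miss wb->B8  d=D]
11: W B0 -> L0 miss wb->B6  d=D]
12: W B1 -> L1 miss  d=D]
13: W B1 -> L1 hit  d=D]

WB = [4, 8, 6]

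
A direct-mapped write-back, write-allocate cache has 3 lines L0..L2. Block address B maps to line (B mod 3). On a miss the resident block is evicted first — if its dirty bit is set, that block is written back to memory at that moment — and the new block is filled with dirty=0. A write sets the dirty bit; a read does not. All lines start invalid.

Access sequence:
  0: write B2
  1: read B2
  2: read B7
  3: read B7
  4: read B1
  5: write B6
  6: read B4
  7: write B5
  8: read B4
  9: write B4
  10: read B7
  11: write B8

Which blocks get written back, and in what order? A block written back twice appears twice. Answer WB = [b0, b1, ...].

0: W B2 → L2 miss [D]
1: R B2 → L2 hit [D]
2: R B7 → L1 miss [-]
3: R B7 → L1 hit [-]
4: R B1 → L1 miss [-]
5: W B6 → L0 miss [D]
6: R B4 → L1 miss [-]
7: W B5 → L2 miss wb→B2 [D]
8: R B4 → L1 hit [-]
9: W B4 → L1 hit [D]
10: R B7 → L1 miss wb→B4 [-]
11: W B8 → L2 miss wb→B5 [D]

WB = [2, 4, 5]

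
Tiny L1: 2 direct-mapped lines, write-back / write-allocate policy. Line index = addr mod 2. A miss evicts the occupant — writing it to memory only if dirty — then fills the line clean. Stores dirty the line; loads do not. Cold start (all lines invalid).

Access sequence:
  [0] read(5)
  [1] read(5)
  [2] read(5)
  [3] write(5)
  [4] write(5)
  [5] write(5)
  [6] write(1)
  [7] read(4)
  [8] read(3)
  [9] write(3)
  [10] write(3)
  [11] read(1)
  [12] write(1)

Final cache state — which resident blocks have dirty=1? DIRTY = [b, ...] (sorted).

DIRTY = [1]

0: R B5 -> L1 miss  d=-]
1: R B5 -> L1 hit  d=-]
2: R B5 -> L1 hit  d=-]
3: W B5 -> L1 hit  d=D]
4: W B5 -> L1 hit  d=D]
5: W B5 -> L1 hit  d=D]
6: W B1 -> L1 miss wb->B5  d=D]
7: R B4 -> L0 miss  d=-]
8: R B3 -> L1 miss wb->B1  d=-]
9: W B3 -> L1 hit  d=D]
10: W B3 -> L1 hit  d=D]
11: R B1 -> L1 miss wb->B3  d=-]
12: W B1 -> L1 hit  d=D]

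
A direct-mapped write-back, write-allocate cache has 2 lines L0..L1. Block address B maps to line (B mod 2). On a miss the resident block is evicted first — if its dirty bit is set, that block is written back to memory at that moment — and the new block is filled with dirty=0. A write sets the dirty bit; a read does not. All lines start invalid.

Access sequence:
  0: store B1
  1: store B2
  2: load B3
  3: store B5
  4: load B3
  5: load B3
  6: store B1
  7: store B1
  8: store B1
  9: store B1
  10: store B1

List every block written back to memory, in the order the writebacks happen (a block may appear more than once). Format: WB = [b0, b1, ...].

  0 | W B1 → L1 miss [D]
  1 | W B2 → L0 miss [D]
  2 | R B3 → L1 miss wb→B1 [-]
  3 | W B5 → L1 miss [D]
  4 | R B3 → L1 miss wb→B5 [-]
  5 | R B3 → L1 hit [-]
  6 | W B1 → L1 miss [D]
  7 | W B1 → L1 hit [D]
  8 | W B1 → L1 hit [D]
  9 | W B1 → L1 hit [D]
  10 | W B1 → L1 hit [D]

WB = [1, 5]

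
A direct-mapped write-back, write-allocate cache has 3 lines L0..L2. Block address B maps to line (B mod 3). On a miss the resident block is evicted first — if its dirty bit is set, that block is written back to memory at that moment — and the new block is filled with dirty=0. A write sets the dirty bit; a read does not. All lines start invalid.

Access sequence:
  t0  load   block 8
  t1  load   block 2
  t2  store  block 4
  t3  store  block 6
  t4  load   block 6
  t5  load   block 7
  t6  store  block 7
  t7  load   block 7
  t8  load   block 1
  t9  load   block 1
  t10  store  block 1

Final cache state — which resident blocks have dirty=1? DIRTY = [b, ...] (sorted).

DIRTY = [1, 6]

0: R B8 -> L2 miss  d=-]
1: R B2 -> L2 miss  d=-]
2: W B4 -> L1 miss  d=D]
3: W B6 -> L0 miss  d=D]
4: R B6 -> L0 hit  d=D]
5: R B7 -> L1 miss wb->B4  d=-]
6: W B7 -> L1 hit  d=D]
7: R B7 -> L1 hit  d=D]
8: R B1 -> L1 miss wb->B7  d=-]
9: R B1 -> L1 hit  d=-]
10: W B1 -> L1 hit  d=D]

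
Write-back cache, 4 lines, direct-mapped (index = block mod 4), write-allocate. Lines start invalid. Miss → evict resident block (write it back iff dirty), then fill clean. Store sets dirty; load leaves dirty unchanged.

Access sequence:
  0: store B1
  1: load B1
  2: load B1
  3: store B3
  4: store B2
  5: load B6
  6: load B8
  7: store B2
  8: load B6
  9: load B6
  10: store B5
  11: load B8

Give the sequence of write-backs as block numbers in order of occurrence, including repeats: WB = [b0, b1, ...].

WB = [2, 2, 1]

  0 | W B1 → L1 miss [D]
  1 | R B1 → L1 hit [D]
  2 | R B1 → L1 hit [D]
  3 | W B3 → L3 miss [D]
  4 | W B2 → L2 miss [D]
  5 | R B6 → L2 miss wb→B2 [-]
  6 | R B8 → L0 miss [-]
  7 | W B2 → L2 miss [D]
  8 | R B6 → L2 miss wb→B2 [-]
  9 | R B6 → L2 hit [-]
  10 | W B5 → L1 miss wb→B1 [D]
  11 | R B8 → L0 hit [-]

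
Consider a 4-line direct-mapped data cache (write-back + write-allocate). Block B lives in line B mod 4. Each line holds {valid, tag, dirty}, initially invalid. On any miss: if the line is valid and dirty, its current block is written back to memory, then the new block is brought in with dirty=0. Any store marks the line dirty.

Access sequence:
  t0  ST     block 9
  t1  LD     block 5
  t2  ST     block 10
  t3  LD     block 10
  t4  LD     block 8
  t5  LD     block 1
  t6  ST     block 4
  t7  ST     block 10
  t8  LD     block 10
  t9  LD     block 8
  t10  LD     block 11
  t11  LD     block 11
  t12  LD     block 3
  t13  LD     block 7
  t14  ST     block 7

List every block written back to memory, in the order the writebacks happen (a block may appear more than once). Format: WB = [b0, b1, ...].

WB = [9, 4]

  0 | W B9 → L1 miss [D]
  1 | R B5 → L1 miss wb→B9 [-]
  2 | W B10 → L2 miss [D]
  3 | R B10 → L2 hit [D]
  4 | R B8 → L0 miss [-]
  5 | R B1 → L1 miss [-]
  6 | W B4 → L0 miss [D]
  7 | W B10 → L2 hit [D]
  8 | R B10 → L2 hit [D]
  9 | R B8 → L0 miss wb→B4 [-]
  10 | R B11 → L3 miss [-]
  11 | R B11 → L3 hit [-]
  12 | R B3 → L3 miss [-]
  13 | R B7 → L3 miss [-]
  14 | W B7 → L3 hit [D]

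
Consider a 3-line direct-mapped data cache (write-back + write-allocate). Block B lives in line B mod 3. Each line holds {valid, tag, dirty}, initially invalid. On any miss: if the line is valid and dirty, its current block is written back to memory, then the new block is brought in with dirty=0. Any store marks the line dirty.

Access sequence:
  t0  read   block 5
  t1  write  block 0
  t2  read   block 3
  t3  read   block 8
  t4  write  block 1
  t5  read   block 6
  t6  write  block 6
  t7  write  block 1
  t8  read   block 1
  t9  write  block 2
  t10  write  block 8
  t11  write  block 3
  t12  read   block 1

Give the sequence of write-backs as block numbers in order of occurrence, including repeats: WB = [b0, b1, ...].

0: R B5 -> L2 miss  d=-]
1: W B0 -> L0 miss  d=D]
2: R B3 -> L0 miss wb->B0  d=-]
3: R B8 -> L2 miss  d=-]
4: W B1 -> L1 miss  d=D]
5: R B6 -> L0 miss  d=-]
6: W B6 -> L0 hit  d=D]
7: W B1 -> L1 hit  d=D]
8: R B1 -> L1 hit  d=D]
9: W B2 -> L2 miss  d=D]
10: W B8 -> L2 miss wb->B2  d=D]
11: W B3 -> L0 miss wb->B6  d=D]
12: R B1 -> L1 hit  d=D]

WB = [0, 2, 6]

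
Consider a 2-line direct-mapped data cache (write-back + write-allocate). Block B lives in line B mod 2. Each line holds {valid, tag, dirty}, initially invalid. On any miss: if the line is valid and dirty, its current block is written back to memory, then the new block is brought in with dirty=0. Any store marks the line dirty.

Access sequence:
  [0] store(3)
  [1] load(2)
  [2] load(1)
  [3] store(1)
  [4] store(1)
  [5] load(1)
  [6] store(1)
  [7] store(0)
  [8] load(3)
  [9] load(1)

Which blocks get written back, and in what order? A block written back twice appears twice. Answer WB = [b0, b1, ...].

WB = [3, 1]

  0 | W B3 → L1 miss [D]
  1 | R B2 → L0 miss [-]
  2 | R B1 → L1 miss wb→B3 [-]
  3 | W B1 → L1 hit [D]
  4 | W B1 → L1 hit [D]
  5 | R B1 → L1 hit [D]
  6 | W B1 → L1 hit [D]
  7 | W B0 → L0 miss [D]
  8 | R B3 → L1 miss wb→B1 [-]
  9 | R B1 → L1 miss [-]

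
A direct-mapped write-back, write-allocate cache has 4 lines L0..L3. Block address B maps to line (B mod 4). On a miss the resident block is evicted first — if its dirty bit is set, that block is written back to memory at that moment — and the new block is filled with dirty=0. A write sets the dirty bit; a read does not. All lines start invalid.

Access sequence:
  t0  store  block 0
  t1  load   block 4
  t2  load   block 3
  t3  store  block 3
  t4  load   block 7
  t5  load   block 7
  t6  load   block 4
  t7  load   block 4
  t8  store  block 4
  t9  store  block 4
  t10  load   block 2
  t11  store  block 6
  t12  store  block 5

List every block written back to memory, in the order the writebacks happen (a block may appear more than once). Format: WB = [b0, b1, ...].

WB = [0, 3]

  0 | W B0 → L0 miss [D]
  1 | R B4 → L0 miss wb→B0 [-]
  2 | R B3 → L3 miss [-]
  3 | W B3 → L3 hit [D]
  4 | R B7 → L3 miss wb→B3 [-]
  5 | R B7 → L3 hit [-]
  6 | R B4 → L0 hit [-]
  7 | R B4 → L0 hit [-]
  8 | W B4 → L0 hit [D]
  9 | W B4 → L0 hit [D]
  10 | R B2 → L2 miss [-]
  11 | W B6 → L2 miss [D]
  12 | W B5 → L1 miss [D]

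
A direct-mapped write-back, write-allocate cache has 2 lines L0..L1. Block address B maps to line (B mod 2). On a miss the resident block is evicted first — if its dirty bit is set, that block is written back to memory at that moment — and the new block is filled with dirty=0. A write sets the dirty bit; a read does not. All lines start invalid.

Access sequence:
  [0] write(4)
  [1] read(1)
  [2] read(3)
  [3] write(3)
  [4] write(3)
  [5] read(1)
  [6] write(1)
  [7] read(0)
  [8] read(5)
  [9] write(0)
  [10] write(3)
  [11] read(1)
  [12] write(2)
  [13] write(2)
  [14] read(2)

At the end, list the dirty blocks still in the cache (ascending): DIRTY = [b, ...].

DIRTY = [2]

0: W B4 → L0 miss [D]
1: R B1 → L1 miss [-]
2: R B3 → L1 miss [-]
3: W B3 → L1 hit [D]
4: W B3 → L1 hit [D]
5: R B1 → L1 miss wb→B3 [-]
6: W B1 → L1 hit [D]
7: R B0 → L0 miss wb→B4 [-]
8: R B5 → L1 miss wb→B1 [-]
9: W B0 → L0 hit [D]
10: W B3 → L1 miss [D]
11: R B1 → L1 miss wb→B3 [-]
12: W B2 → L0 miss wb→B0 [D]
13: W B2 → L0 hit [D]
14: R B2 → L0 hit [D]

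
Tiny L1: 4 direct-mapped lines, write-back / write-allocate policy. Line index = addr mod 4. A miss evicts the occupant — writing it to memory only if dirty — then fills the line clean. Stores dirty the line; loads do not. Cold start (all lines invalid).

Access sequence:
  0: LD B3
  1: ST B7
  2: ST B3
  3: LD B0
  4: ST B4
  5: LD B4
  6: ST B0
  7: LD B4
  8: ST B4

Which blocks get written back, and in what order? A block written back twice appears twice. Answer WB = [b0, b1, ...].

0: R B3 -> L3 miss  d=-]
1: W B7 -> L3 miss  d=D]
2: W B3 -> L3 miss wb->B7  d=D]
3: R B0 -> L0 miss  d=-]
4: W B4 -> L0 miss  d=D]
5: R B4 -> L0 hit  d=D]
6: W B0 -> L0 miss wb->B4  d=D]
7: R B4 -> L0 miss wb->B0  d=-]
8: W B4 -> L0 hit  d=D]

WB = [7, 4, 0]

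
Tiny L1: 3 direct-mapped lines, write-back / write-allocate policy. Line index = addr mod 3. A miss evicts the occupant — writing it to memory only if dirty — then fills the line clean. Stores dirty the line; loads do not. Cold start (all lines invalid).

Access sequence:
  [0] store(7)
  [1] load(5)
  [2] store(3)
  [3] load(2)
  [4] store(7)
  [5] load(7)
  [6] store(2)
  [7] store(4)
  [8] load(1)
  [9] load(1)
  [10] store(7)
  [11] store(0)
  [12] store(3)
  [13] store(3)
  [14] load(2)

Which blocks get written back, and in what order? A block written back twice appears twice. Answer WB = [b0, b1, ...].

WB = [7, 4, 3, 0]

0: W B7 -> L1 miss  d=D]
1: R B5 -> L2 miss  d=-]
2: W B3 -> L0 miss  d=D]
3: R B2 -> L2 miss  d=-]
4: W B7 -> L1 hit  d=D]
5: R B7 -> L1 hit  d=D]
6: W B2 -> L2 hit  d=D]
7: W B4 -> L1 miss wb->B7  d=D]
8: R B1 -> L1 miss wb->B4  d=-]
9: R B1 -> L1 hit  d=-]
10: W B7 -> L1 miss  d=D]
11: W B0 -> L0 miss wb->B3  d=D]
12: W B3 -> L0 miss wb->B0  d=D]
13: W B3 -> L0 hit  d=D]
14: R B2 -> L2 hit  d=D]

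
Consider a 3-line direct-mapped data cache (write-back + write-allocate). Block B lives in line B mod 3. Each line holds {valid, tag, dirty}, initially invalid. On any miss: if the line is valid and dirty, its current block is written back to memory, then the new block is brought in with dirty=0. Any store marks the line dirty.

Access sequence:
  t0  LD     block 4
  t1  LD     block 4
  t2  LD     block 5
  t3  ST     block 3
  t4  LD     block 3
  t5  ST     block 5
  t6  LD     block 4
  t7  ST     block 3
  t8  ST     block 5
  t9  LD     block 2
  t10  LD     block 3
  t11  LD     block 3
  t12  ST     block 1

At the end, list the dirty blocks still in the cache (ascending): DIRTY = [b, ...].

DIRTY = [1, 3]

0: R B4 -> L1 miss  d=-]
1: R B4 -> L1 hit  d=-]
2: R B5 -> L2 miss  d=-]
3: W B3 -> L0 miss  d=D]
4: R B3 -> L0 hit  d=D]
5: W B5 -> L2 hit  d=D]
6: R B4 -> L1 hit  d=-]
7: W B3 -> L0 hit  d=D]
8: W B5 -> L2 hit  d=D]
9: R B2 -> L2 miss wb->B5  d=-]
10: R B3 -> L0 hit  d=D]
11: R B3 -> L0 hit  d=D]
12: W B1 -> L1 miss  d=D]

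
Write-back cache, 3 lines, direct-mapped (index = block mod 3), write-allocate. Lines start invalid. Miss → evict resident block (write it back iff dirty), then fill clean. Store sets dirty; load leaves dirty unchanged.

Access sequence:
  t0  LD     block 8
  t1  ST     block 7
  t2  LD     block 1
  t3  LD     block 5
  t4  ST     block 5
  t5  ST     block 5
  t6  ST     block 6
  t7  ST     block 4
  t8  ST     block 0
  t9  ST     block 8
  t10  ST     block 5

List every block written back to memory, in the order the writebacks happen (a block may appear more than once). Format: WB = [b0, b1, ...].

  0 | R B8 → L2 miss [-]
  1 | W B7 → L1 miss [D]
  2 | R B1 → L1 miss wb→B7 [-]
  3 | R B5 → L2 miss [-]
  4 | W B5 → L2 hit [D]
  5 | W B5 → L2 hit [D]
  6 | W B6 → L0 miss [D]
  7 | W B4 → L1 miss [D]
  8 | W B0 → L0 miss wb→B6 [D]
  9 | W B8 → L2 miss wb→B5 [D]
  10 | W B5 → L2 miss wb→B8 [D]

WB = [7, 6, 5, 8]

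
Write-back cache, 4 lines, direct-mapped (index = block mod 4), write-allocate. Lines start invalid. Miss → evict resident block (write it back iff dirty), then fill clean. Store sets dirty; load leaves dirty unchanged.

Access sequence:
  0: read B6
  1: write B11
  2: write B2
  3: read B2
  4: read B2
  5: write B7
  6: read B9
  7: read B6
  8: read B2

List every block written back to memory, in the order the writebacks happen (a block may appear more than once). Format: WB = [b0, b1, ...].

0: R B6 → L2 miss [-]
1: W B11 → L3 miss [D]
2: W B2 → L2 miss [D]
3: R B2 → L2 hit [D]
4: R B2 → L2 hit [D]
5: W B7 → L3 miss wb→B11 [D]
6: R B9 → L1 miss [-]
7: R B6 → L2 miss wb→B2 [-]
8: R B2 → L2 miss [-]

WB = [11, 2]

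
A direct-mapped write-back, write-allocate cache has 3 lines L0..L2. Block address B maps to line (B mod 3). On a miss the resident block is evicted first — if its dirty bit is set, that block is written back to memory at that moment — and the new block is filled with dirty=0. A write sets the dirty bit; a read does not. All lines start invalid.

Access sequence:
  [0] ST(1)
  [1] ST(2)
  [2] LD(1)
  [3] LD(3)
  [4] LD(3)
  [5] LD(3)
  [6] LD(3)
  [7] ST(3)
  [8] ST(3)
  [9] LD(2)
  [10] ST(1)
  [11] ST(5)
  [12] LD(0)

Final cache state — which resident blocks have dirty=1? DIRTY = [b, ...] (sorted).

DIRTY = [1, 5]

  0 | W B1 → L1 miss [D]
  1 | W B2 → L2 miss [D]
  2 | R B1 → L1 hit [D]
  3 | R B3 → L0 miss [-]
  4 | R B3 → L0 hit [-]
  5 | R B3 → L0 hit [-]
  6 | R B3 → L0 hit [-]
  7 | W B3 → L0 hit [D]
  8 | W B3 → L0 hit [D]
  9 | R B2 → L2 hit [D]
  10 | W B1 → L1 hit [D]
  11 | W B5 → L2 miss wb→B2 [D]
  12 | R B0 → L0 miss wb→B3 [-]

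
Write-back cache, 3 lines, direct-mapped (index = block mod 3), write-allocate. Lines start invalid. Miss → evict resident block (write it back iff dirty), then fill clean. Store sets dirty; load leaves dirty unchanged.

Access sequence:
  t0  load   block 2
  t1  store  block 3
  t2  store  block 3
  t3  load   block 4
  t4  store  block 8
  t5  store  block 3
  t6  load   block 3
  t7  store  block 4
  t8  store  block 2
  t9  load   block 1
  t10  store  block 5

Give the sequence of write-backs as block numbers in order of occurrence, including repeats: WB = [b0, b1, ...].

  0 | R B2 → L2 miss [-]
  1 | W B3 → L0 miss [D]
  2 | W B3 → L0 hit [D]
  3 | R B4 → L1 miss [-]
  4 | W B8 → L2 miss [D]
  5 | W B3 → L0 hit [D]
  6 | R B3 → L0 hit [D]
  7 | W B4 → L1 hit [D]
  8 | W B2 → L2 miss wb→B8 [D]
  9 | R B1 → L1 miss wb→B4 [-]
  10 | W B5 → L2 miss wb→B2 [D]

WB = [8, 4, 2]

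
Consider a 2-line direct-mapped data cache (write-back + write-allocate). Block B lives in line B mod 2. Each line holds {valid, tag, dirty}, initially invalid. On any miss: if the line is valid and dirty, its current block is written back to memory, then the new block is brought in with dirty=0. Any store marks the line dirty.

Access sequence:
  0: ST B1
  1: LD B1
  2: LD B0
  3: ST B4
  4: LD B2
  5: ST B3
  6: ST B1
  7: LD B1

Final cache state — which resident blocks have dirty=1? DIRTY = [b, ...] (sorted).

DIRTY = [1]

0: W B1 -> L1 miss  d=D]
1: R B1 -> L1 hit  d=D]
2: R B0 -> L0 miss  d=-]
3: W B4 -> L0 miss  d=D]
4: R B2 -> L0 miss wb->B4  d=-]
5: W B3 -> L1 miss wb->B1  d=D]
6: W B1 -> L1 miss wb->B3  d=D]
7: R B1 -> L1 hit  d=D]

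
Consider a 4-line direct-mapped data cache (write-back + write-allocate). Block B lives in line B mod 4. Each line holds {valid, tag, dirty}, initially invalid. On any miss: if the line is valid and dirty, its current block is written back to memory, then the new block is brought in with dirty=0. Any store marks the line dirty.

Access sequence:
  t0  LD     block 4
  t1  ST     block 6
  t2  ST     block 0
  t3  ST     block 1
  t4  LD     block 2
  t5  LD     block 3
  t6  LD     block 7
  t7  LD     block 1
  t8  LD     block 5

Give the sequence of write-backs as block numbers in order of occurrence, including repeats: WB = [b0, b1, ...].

WB = [6, 1]

  0 | R B4 → L0 miss [-]
  1 | W B6 → L2 miss [D]
  2 | W B0 → L0 miss [D]
  3 | W B1 → L1 miss [D]
  4 | R B2 → L2 miss wb→B6 [-]
  5 | R B3 → L3 miss [-]
  6 | R B7 → L3 miss [-]
  7 | R B1 → L1 hit [D]
  8 | R B5 → L1 miss wb→B1 [-]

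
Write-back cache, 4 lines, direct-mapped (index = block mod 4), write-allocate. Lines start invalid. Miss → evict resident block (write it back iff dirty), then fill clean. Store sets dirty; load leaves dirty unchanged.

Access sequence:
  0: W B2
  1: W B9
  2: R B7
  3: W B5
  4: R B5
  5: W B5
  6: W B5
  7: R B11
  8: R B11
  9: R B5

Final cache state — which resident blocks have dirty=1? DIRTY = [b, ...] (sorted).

  0 | W B2 → L2 miss [D]
  1 | W B9 → L1 miss [D]
  2 | R B7 → L3 miss [-]
  3 | W B5 → L1 miss wb→B9 [D]
  4 | R B5 → L1 hit [D]
  5 | W B5 → L1 hit [D]
  6 | W B5 → L1 hit [D]
  7 | R B11 → L3 miss [-]
  8 | R B11 → L3 hit [-]
  9 | R B5 → L1 hit [D]

DIRTY = [2, 5]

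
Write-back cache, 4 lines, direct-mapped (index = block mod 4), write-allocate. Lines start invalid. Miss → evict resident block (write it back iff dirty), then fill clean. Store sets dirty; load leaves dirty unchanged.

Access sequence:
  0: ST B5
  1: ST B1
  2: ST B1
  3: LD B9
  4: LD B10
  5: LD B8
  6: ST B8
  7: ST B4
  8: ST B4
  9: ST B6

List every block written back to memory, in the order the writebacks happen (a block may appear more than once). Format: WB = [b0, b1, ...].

0: W B5 → L1 miss [D]
1: W B1 → L1 miss wb→B5 [D]
2: W B1 → L1 hit [D]
3: R B9 → L1 miss wb→B1 [-]
4: R B10 → L2 miss [-]
5: R B8 → L0 miss [-]
6: W B8 → L0 hit [D]
7: W B4 → L0 miss wb→B8 [D]
8: W B4 → L0 hit [D]
9: W B6 → L2 miss [D]

WB = [5, 1, 8]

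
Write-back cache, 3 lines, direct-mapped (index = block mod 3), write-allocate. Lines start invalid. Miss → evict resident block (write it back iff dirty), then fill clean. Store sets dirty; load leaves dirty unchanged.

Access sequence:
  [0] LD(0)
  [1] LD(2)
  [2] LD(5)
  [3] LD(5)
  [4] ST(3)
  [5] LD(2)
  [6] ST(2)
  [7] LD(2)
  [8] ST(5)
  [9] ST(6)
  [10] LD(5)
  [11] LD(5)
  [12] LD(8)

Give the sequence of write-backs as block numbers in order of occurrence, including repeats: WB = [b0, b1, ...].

0: R B0 -> L0 miss  d=-]
1: R B2 -> L2 miss  d=-]
2: R B5 -> L2 miss  d=-]
3: R B5 -> L2 hit  d=-]
4: W B3 -> L0 miss  d=D]
5: R B2 -> L2 miss  d=-]
6: W B2 -> L2 hit  d=D]
7: R B2 -> L2 hit  d=D]
8: W B5 -> L2 miss wb->B2  d=D]
9: W B6 -> L0 miss wb->B3  d=D]
10: R B5 -> L2 hit  d=D]
11: R B5 -> L2 hit  d=D]
12: R B8 -> L2 miss wb->B5  d=-]

WB = [2, 3, 5]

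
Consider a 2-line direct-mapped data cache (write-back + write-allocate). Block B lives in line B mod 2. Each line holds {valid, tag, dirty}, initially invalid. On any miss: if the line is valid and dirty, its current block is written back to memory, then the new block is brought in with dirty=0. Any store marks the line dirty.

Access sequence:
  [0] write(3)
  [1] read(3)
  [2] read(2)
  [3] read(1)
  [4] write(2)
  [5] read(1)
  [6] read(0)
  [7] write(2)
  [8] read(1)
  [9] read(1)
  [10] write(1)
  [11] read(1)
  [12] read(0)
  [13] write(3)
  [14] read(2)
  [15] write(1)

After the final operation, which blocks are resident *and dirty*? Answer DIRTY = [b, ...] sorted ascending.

DIRTY = [1]

  0 | W B3 → L1 miss [D]
  1 | R B3 → L1 hit [D]
  2 | R B2 → L0 miss [-]
  3 | R B1 → L1 miss wb→B3 [-]
  4 | W B2 → L0 hit [D]
  5 | R B1 → L1 hit [-]
  6 | R B0 → L0 miss wb→B2 [-]
  7 | W B2 → L0 miss [D]
  8 | R B1 → L1 hit [-]
  9 | R B1 → L1 hit [-]
  10 | W B1 → L1 hit [D]
  11 | R B1 → L1 hit [D]
  12 | R B0 → L0 miss wb→B2 [-]
  13 | W B3 → L1 miss wb→B1 [D]
  14 | R B2 → L0 miss [-]
  15 | W B1 → L1 miss wb→B3 [D]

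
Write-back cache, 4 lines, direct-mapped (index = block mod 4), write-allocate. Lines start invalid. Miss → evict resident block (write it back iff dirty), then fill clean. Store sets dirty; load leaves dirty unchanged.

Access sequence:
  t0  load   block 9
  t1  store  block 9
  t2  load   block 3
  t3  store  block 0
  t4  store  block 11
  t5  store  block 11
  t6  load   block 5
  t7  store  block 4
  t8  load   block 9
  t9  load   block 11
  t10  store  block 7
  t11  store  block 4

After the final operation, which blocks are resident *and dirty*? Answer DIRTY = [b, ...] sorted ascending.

  0 | R B9 → L1 miss [-]
  1 | W B9 → L1 hit [D]
  2 | R B3 → L3 miss [-]
  3 | W B0 → L0 miss [D]
  4 | W B11 → L3 miss [D]
  5 | W B11 → L3 hit [D]
  6 | R B5 → L1 miss wb→B9 [-]
  7 | W B4 → L0 miss wb→B0 [D]
  8 | R B9 → L1 miss [-]
  9 | R B11 → L3 hit [D]
  10 | W B7 → L3 miss wb→B11 [D]
  11 | W B4 → L0 hit [D]

DIRTY = [4, 7]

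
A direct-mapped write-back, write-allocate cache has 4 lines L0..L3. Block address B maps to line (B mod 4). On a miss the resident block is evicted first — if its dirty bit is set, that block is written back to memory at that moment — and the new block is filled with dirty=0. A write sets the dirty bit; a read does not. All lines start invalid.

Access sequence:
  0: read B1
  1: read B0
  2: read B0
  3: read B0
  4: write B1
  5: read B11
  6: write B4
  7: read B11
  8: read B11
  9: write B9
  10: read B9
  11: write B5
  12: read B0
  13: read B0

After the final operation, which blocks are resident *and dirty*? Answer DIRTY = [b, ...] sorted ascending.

DIRTY = [5]

0: R B1 → L1 miss [-]
1: R B0 → L0 miss [-]
2: R B0 → L0 hit [-]
3: R B0 → L0 hit [-]
4: W B1 → L1 hit [D]
5: R B11 → L3 miss [-]
6: W B4 → L0 miss [D]
7: R B11 → L3 hit [-]
8: R B11 → L3 hit [-]
9: W B9 → L1 miss wb→B1 [D]
10: R B9 → L1 hit [D]
11: W B5 → L1 miss wb→B9 [D]
12: R B0 → L0 miss wb→B4 [-]
13: R B0 → L0 hit [-]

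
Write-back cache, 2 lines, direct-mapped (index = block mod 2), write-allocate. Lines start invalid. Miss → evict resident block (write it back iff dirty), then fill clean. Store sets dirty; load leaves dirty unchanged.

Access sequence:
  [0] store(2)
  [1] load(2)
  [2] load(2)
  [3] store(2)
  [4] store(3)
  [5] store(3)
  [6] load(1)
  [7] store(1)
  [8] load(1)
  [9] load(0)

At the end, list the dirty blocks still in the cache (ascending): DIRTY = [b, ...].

DIRTY = [1]

0: W B2 → L0 miss [D]
1: R B2 → L0 hit [D]
2: R B2 → L0 hit [D]
3: W B2 → L0 hit [D]
4: W B3 → L1 miss [D]
5: W B3 → L1 hit [D]
6: R B1 → L1 miss wb→B3 [-]
7: W B1 → L1 hit [D]
8: R B1 → L1 hit [D]
9: R B0 → L0 miss wb→B2 [-]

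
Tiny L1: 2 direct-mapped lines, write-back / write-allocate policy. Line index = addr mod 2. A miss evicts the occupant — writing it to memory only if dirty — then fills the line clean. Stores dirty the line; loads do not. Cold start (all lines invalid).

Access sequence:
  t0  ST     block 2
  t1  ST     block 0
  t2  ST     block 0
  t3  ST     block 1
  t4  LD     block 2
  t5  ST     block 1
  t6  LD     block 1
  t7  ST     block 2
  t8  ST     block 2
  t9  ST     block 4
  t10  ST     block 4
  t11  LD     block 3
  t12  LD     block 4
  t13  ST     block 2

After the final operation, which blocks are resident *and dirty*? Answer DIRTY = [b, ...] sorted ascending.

DIRTY = [2]

0: W B2 -> L0 miss  d=D]
1: W B0 -> L0 miss wb->B2  d=D]
2: W B0 -> L0 hit  d=D]
3: W B1 -> L1 miss  d=D]
4: R B2 -> L0 miss wb->B0  d=-]
5: W B1 -> L1 hit  d=D]
6: R B1 -> L1 hit  d=D]
7: W B2 -> L0 hit  d=D]
8: W B2 -> L0 hit  d=D]
9: W B4 -> L0 miss wb->B2  d=D]
10: W B4 -> L0 hit  d=D]
11: R B3 -> L1 miss wb->B1  d=-]
12: R B4 -> L0 hit  d=D]
13: W B2 -> L0 miss wb->B4  d=D]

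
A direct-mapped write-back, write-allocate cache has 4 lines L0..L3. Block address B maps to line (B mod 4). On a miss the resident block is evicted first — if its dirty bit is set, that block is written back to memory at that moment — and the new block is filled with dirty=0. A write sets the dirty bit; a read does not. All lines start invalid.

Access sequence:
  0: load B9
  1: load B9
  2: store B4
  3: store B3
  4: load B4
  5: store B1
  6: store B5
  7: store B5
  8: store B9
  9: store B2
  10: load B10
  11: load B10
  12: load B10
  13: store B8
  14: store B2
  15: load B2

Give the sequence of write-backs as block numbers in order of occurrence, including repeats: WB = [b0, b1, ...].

0: R B9 → L1 miss [-]
1: R B9 → L1 hit [-]
2: W B4 → L0 miss [D]
3: W B3 → L3 miss [D]
4: R B4 → L0 hit [D]
5: W B1 → L1 miss [D]
6: W B5 → L1 miss wb→B1 [D]
7: W B5 → L1 hit [D]
8: W B9 → L1 miss wb→B5 [D]
9: W B2 → L2 miss [D]
10: R B10 → L2 miss wb→B2 [-]
11: R B10 → L2 hit [-]
12: R B10 → L2 hit [-]
13: W B8 → L0 miss wb→B4 [D]
14: W B2 → L2 miss [D]
15: R B2 → L2 hit [D]

WB = [1, 5, 2, 4]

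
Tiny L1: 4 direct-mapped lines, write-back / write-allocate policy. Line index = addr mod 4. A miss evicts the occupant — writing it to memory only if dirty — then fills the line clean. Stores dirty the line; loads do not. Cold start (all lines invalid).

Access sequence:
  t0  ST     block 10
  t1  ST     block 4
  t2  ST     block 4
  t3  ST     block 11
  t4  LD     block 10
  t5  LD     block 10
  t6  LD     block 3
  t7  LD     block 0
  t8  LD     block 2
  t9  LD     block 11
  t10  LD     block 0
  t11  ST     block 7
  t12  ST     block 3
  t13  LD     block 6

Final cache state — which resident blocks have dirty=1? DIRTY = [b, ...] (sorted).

DIRTY = [3]

0: W B10 -> L2 miss  d=D]
1: W B4 -> L0 miss  d=D]
2: W B4 -> L0 hit  d=D]
3: W B11 -> L3 miss  d=D]
4: R B10 -> L2 hit  d=D]
5: R B10 -> L2 hit  d=D]
6: R B3 -> L3 miss wb->B11  d=-]
7: R B0 -> L0 miss wb->B4  d=-]
8: R B2 -> L2 miss wb->B10  d=-]
9: R B11 -> L3 miss  d=-]
10: R B0 -> L0 hit  d=-]
11: W B7 -> L3 miss  d=D]
12: W B3 -> L3 miss wb->B7  d=D]
13: R B6 -> L2 miss  d=-]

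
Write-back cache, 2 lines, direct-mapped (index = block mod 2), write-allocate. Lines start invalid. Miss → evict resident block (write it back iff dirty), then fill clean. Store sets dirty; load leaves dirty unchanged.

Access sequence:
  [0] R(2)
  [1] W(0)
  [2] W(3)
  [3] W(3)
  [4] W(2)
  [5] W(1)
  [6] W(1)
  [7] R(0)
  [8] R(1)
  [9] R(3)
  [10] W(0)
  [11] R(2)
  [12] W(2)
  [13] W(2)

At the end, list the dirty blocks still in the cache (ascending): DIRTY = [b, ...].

DIRTY = [2]

0: R B2 → L0 miss [-]
1: W B0 → L0 miss [D]
2: W B3 → L1 miss [D]
3: W B3 → L1 hit [D]
4: W B2 → L0 miss wb→B0 [D]
5: W B1 → L1 miss wb→B3 [D]
6: W B1 → L1 hit [D]
7: R B0 → L0 miss wb→B2 [-]
8: R B1 → L1 hit [D]
9: R B3 → L1 miss wb→B1 [-]
10: W B0 → L0 hit [D]
11: R B2 → L0 miss wb→B0 [-]
12: W B2 → L0 hit [D]
13: W B2 → L0 hit [D]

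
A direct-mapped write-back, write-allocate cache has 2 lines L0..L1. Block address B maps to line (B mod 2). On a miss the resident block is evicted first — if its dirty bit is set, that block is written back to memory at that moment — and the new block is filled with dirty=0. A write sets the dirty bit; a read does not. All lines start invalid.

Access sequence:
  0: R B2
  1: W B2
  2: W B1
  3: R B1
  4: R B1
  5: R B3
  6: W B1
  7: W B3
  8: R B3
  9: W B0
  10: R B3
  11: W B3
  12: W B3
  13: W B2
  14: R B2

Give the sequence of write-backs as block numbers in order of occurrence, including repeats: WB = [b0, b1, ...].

0: R B2 -> L0 miss  d=-]
1: W B2 -> L0 hit  d=D]
2: W B1 -> L1 miss  d=D]
3: R B1 -> L1 hit  d=D]
4: R B1 -> L1 hit  d=D]
5: R B3 -> L1 miss wb->B1  d=-]
6: W B1 -> L1 miss  d=D]
7: W B3 -> L1 miss wb->B1  d=D]
8: R B3 -> L1 hit  d=D]
9: W B0 -> L0 miss wb->B2  d=D]
10: R B3 -> L1 hit  d=D]
11: W B3 -> L1 hit  d=D]
12: W B3 -> L1 hit  d=D]
13: W B2 -> L0 miss wb->B0  d=D]
14: R B2 -> L0 hit  d=D]

WB = [1, 1, 2, 0]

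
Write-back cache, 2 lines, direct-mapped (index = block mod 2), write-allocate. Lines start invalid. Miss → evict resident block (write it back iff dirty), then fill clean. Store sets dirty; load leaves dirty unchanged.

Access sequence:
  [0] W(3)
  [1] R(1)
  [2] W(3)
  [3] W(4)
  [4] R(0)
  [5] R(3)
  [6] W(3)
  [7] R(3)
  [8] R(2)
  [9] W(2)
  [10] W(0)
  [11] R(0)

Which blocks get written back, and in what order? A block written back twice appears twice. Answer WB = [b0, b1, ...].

0: W B3 → L1 miss [D]
1: R B1 → L1 miss wb→B3 [-]
2: W B3 → L1 miss [D]
3: W B4 → L0 miss [D]
4: R B0 → L0 miss wb→B4 [-]
5: R B3 → L1 hit [D]
6: W B3 → L1 hit [D]
7: R B3 → L1 hit [D]
8: R B2 → L0 miss [-]
9: W B2 → L0 hit [D]
10: W B0 → L0 miss wb→B2 [D]
11: R B0 → L0 hit [D]

WB = [3, 4, 2]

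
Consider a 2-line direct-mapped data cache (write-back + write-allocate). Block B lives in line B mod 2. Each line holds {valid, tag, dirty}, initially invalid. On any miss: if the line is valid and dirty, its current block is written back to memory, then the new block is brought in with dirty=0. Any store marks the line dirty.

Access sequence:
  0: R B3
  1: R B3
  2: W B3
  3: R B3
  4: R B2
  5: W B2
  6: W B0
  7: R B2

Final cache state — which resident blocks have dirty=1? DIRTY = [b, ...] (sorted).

0: R B3 → L1 miss [-]
1: R B3 → L1 hit [-]
2: W B3 → L1 hit [D]
3: R B3 → L1 hit [D]
4: R B2 → L0 miss [-]
5: W B2 → L0 hit [D]
6: W B0 → L0 miss wb→B2 [D]
7: R B2 → L0 miss wb→B0 [-]

DIRTY = [3]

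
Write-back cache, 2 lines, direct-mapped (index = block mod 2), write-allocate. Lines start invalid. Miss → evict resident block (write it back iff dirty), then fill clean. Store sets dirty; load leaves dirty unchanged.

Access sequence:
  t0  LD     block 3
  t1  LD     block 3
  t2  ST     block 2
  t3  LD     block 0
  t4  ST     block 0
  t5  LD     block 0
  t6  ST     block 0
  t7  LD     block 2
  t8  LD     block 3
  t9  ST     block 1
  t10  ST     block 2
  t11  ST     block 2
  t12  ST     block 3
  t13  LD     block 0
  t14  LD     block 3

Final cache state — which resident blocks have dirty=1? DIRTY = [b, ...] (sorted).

DIRTY = [3]

  0 | R B3 → L1 miss [-]
  1 | R B3 → L1 hit [-]
  2 | W B2 → L0 miss [D]
  3 | R B0 → L0 miss wb→B2 [-]
  4 | W B0 → L0 hit [D]
  5 | R B0 → L0 hit [D]
  6 | W B0 → L0 hit [D]
  7 | R B2 → L0 miss wb→B0 [-]
  8 | R B3 → L1 hit [-]
  9 | W B1 → L1 miss [D]
  10 | W B2 → L0 hit [D]
  11 | W B2 → L0 hit [D]
  12 | W B3 → L1 miss wb→B1 [D]
  13 | R B0 → L0 miss wb→B2 [-]
  14 | R B3 → L1 hit [D]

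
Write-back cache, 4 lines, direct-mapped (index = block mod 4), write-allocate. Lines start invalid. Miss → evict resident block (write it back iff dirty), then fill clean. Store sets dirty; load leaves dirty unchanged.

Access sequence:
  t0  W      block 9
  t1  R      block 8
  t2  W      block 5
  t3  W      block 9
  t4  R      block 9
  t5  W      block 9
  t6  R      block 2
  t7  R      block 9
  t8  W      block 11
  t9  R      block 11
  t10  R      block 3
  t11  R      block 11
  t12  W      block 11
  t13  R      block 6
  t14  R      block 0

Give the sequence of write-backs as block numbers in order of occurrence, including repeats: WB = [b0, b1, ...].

WB = [9, 5, 11]

0: W B9 -> L1 miss  d=D]
1: R B8 -> L0 miss  d=-]
2: W B5 -> L1 miss wb->B9  d=D]
3: W B9 -> L1 miss wb->B5  d=D]
4: R B9 -> L1 hit  d=D]
5: W B9 -> L1 hit  d=D]
6: R B2 -> L2 miss  d=-]
7: R B9 -> L1 hit  d=D]
8: W B11 -> L3 miss  d=D]
9: R B11 -> L3 hit  d=D]
10: R B3 -> L3 miss wb->B11  d=-]
11: R B11 -> L3 miss  d=-]
12: W B11 -> L3 hit  d=D]
13: R B6 -> L2 miss  d=-]
14: R B0 -> L0 miss  d=-]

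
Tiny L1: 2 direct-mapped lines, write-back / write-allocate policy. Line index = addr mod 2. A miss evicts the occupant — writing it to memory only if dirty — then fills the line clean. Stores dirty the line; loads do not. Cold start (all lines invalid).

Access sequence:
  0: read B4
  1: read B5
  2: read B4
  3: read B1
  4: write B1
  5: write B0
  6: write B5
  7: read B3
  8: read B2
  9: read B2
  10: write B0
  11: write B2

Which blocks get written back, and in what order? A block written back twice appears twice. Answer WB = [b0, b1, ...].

WB = [1, 5, 0, 0]

0: R B4 -> L0 miss  d=-]
1: R B5 -> L1 miss  d=-]
2: R B4 -> L0 hit  d=-]
3: R B1 -> L1 miss  d=-]
4: W B1 -> L1 hit  d=D]
5: W B0 -> L0 miss  d=D]
6: W B5 -> L1 miss wb->B1  d=D]
7: R B3 -> L1 miss wb->B5  d=-]
8: R B2 -> L0 miss wb->B0  d=-]
9: R B2 -> L0 hit  d=-]
10: W B0 -> L0 miss  d=D]
11: W B2 -> L0 miss wb->B0  d=D]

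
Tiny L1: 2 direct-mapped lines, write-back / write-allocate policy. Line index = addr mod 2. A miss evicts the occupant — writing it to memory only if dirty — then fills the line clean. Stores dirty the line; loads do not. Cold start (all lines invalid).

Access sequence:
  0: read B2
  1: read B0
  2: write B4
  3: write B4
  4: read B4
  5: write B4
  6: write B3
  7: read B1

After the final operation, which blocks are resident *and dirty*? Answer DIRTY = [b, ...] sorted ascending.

  0 | R B2 → L0 miss [-]
  1 | R B0 → L0 miss [-]
  2 | W B4 → L0 miss [D]
  3 | W B4 → L0 hit [D]
  4 | R B4 → L0 hit [D]
  5 | W B4 → L0 hit [D]
  6 | W B3 → L1 miss [D]
  7 | R B1 → L1 miss wb→B3 [-]

DIRTY = [4]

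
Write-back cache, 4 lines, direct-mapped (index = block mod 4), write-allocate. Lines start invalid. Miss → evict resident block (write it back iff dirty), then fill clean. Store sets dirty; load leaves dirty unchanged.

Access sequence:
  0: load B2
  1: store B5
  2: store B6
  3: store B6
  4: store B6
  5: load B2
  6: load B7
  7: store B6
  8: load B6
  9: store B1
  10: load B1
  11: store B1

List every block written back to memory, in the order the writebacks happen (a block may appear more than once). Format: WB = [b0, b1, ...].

  0 | R B2 → L2 miss [-]
  1 | W B5 → L1 miss [D]
  2 | W B6 → L2 miss [D]
  3 | W B6 → L2 hit [D]
  4 | W B6 → L2 hit [D]
  5 | R B2 → L2 miss wb→B6 [-]
  6 | R B7 → L3 miss [-]
  7 | W B6 → L2 miss [D]
  8 | R B6 → L2 hit [D]
  9 | W B1 → L1 miss wb→B5 [D]
  10 | R B1 → L1 hit [D]
  11 | W B1 → L1 hit [D]

WB = [6, 5]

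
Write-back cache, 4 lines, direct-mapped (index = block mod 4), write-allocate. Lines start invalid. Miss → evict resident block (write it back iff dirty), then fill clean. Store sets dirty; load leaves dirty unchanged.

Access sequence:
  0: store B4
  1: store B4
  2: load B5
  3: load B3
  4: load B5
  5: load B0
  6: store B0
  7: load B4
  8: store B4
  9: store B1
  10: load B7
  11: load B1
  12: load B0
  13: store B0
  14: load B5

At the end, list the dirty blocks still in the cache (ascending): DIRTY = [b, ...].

0: W B4 → L0 miss [D]
1: W B4 → L0 hit [D]
2: R B5 → L1 miss [-]
3: R B3 → L3 miss [-]
4: R B5 → L1 hit [-]
5: R B0 → L0 miss wb→B4 [-]
6: W B0 → L0 hit [D]
7: R B4 → L0 miss wb→B0 [-]
8: W B4 → L0 hit [D]
9: W B1 → L1 miss [D]
10: R B7 → L3 miss [-]
11: R B1 → L1 hit [D]
12: R B0 → L0 miss wb→B4 [-]
13: W B0 → L0 hit [D]
14: R B5 → L1 miss wb→B1 [-]

DIRTY = [0]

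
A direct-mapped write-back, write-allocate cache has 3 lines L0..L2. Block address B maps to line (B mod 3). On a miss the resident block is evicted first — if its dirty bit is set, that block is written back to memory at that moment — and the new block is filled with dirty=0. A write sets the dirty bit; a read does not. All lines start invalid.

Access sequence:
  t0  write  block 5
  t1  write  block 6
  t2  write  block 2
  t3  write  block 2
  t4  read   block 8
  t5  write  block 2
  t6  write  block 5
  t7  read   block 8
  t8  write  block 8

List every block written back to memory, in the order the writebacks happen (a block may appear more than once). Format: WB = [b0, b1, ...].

WB = [5, 2, 2, 5]

0: W B5 -> L2 miss  d=D]
1: W B6 -> L0 miss  d=D]
2: W B2 -> L2 miss wb->B5  d=D]
3: W B2 -> L2 hit  d=D]
4: R B8 -> L2 miss wb->B2  d=-]
5: W B2 -> L2 miss  d=D]
6: W B5 -> L2 miss wb->B2  d=D]
7: R B8 -> L2 miss wb->B5  d=-]
8: W B8 -> L2 hit  d=D]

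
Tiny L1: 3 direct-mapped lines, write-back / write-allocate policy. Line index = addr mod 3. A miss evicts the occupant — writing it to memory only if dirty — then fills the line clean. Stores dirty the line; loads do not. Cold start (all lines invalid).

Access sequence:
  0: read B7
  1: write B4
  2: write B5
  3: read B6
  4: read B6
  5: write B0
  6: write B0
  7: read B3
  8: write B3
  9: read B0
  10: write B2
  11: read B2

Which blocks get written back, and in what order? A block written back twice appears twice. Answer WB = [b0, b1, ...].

WB = [0, 3, 5]

0: R B7 -> L1 miss  d=-]
1: W B4 -> L1 miss  d=D]
2: W B5 -> L2 miss  d=D]
3: R B6 -> L0 miss  d=-]
4: R B6 -> L0 hit  d=-]
5: W B0 -> L0 miss  d=D]
6: W B0 -> L0 hit  d=D]
7: R B3 -> L0 miss wb->B0  d=-]
8: W B3 -> L0 hit  d=D]
9: R B0 -> L0 miss wb->B3  d=-]
10: W B2 -> L2 miss wb->B5  d=D]
11: R B2 -> L2 hit  d=D]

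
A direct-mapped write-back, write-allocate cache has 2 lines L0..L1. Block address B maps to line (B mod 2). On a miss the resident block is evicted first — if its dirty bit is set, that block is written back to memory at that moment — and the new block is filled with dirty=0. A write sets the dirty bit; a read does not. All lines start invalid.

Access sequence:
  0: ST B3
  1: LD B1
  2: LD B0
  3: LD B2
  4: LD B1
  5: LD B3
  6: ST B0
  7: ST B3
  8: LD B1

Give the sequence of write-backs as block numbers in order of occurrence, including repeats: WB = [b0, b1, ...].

WB = [3, 3]

  0 | W B3 → L1 miss [D]
  1 | R B1 → L1 miss wb→B3 [-]
  2 | R B0 → L0 miss [-]
  3 | R B2 → L0 miss [-]
  4 | R B1 → L1 hit [-]
  5 | R B3 → L1 miss [-]
  6 | W B0 → L0 miss [D]
  7 | W B3 → L1 hit [D]
  8 | R B1 → L1 miss wb→B3 [-]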